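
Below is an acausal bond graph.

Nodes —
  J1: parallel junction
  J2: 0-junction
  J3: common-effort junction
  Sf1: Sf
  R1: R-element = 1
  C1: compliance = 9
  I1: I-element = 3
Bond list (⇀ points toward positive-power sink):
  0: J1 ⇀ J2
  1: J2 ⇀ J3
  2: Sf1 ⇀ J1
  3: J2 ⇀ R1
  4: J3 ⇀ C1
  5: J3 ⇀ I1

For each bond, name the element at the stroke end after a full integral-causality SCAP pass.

#0 |J1
#1 |J2
#2 |Sf1
#3 |R1
#4 |J3
#5 |I1

#2 stroke at Sf1  (source Sf1 imposes f)
#0 stroke at J1  (closing 0-jn rule on J1)
#4 stroke at J3  (prefer integral on C1)
#1 stroke at J2  (common-e at J3 fixed by 4)
#5 stroke at I1  (0-jn J3 has e-setter on 4)
#3 stroke at R1  (common-e at J2 fixed by 1)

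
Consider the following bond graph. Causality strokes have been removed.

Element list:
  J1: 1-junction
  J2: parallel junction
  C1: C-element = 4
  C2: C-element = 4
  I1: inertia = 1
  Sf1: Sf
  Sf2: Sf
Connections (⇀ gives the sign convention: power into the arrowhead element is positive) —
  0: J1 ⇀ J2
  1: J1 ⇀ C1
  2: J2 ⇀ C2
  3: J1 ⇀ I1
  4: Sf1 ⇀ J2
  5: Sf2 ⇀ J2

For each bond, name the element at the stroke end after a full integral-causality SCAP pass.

#4 →Sf1  (Sf1: flow source, stroke at near end)
#5 →Sf2  (Sf2 fixes flow; stroke at Sf2)
#1 →J1  (prefer integral on C1)
#2 →J2  (C2: C, integral causality)
#0 →J1  (J2: bond 2 brought effort, rest push out)
#3 →I1  (J1 needs exactly one f-in)

b0 |J1
b1 |J1
b2 |J2
b3 |I1
b4 |Sf1
b5 |Sf2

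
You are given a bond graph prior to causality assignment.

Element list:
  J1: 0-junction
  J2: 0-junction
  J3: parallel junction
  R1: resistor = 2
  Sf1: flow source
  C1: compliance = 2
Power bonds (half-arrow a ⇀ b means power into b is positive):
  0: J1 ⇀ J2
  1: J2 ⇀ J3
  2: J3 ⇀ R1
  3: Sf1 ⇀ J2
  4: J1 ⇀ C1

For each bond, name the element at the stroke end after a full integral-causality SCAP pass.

bond 3 →Sf1  (Sf1: flow source, stroke at near end)
bond 4 →J1  (C1: C, integral causality)
bond 0 →J2  (0-jn J1 has e-setter on 4)
bond 1 →J3  (J2: bond 0 brought effort, rest push out)
bond 2 →R1  (J3 effort already set via bond 1)

β0 →J2
β1 →J3
β2 →R1
β3 →Sf1
β4 →J1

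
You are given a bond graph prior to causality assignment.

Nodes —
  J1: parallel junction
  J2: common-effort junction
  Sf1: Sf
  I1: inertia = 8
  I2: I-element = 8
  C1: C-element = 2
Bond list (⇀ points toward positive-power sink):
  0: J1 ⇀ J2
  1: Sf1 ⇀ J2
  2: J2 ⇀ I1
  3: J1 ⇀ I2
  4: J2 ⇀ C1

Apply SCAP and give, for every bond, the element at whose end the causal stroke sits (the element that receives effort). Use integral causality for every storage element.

β1 →Sf1  (Sf1: flow source, stroke at near end)
β2 →I1  (I1: I, integral causality)
β3 →I2  (I2 integral (f out))
β0 →J1  (closing 0-jn rule on J1)
β4 →J2  (only one effort-in slot at J2)

β0 stroke at J1
β1 stroke at Sf1
β2 stroke at I1
β3 stroke at I2
β4 stroke at J2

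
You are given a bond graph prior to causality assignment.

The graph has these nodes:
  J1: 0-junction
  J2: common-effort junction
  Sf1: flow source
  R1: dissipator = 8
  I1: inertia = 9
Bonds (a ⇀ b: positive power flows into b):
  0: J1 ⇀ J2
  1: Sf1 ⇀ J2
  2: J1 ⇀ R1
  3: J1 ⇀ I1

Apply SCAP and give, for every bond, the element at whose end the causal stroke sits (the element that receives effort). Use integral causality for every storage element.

#0 →J2
#1 →Sf1
#2 →J1
#3 →I1

bond 1 |Sf1  (Sf1 (Sf) sets flow on bond)
bond 0 |J2  (closing 0-jn rule on J2)
bond 3 |I1  (I1 outputs flow p/I1)
bond 2 |J1  (J1: last free bond brings effort in)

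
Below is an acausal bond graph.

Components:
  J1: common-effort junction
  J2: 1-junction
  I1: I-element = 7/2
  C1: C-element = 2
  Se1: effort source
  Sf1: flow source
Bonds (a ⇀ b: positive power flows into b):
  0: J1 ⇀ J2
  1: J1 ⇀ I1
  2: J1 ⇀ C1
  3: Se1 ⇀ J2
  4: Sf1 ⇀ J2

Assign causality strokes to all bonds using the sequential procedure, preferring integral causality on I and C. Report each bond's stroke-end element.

#3 |J2  (Se1 (Se) sets effort on bond)
#4 |Sf1  (Sf1 fixes flow; stroke at Sf1)
#0 |J2  (common-f at J2 fixed by 4)
#1 |I1  (prefer integral on I1)
#2 |J1  (J1: last free bond brings effort in)

β0 →J2
β1 →I1
β2 →J1
β3 →J2
β4 →Sf1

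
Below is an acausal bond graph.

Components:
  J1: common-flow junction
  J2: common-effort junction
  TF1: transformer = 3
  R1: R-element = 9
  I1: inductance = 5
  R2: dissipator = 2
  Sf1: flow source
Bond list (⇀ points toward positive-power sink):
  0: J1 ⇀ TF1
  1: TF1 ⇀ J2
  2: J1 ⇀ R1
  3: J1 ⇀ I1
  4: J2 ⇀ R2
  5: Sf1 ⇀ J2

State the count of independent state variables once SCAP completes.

#5 →Sf1  (Sf1: flow source, stroke at near end)
#3 →I1  (I1 outputs flow p/I1)
#0 →J1  (J1 flow already set via bond 3)
#2 →J1  (J1: bond 3 brought flow, rest push out)
#1 →TF1  (TF1 one-in-one-out from 0)
#4 →J2  (only one effort-in slot at J2)

1  (I1 all integral)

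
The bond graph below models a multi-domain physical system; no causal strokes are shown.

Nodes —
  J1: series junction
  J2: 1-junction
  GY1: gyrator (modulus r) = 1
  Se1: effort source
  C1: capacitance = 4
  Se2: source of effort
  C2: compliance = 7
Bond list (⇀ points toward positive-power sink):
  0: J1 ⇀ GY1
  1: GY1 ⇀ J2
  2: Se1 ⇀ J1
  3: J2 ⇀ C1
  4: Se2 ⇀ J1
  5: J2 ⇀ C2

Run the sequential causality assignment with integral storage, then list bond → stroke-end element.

#0 stroke→GY1
#1 stroke→GY1
#2 stroke→J1
#3 stroke→J2
#4 stroke→J1
#5 stroke→J2

bond 2 →J1  (Se1 (Se) sets effort on bond)
bond 4 →J1  (Se2 (Se) sets effort on bond)
bond 0 →GY1  (closing 1-jn rule on J1)
bond 1 →GY1  (GY GY1: same side as bond 0)
bond 3 →J2  (J2: bond 1 brought flow, rest push out)
bond 5 →J2  (common-f at J2 fixed by 1)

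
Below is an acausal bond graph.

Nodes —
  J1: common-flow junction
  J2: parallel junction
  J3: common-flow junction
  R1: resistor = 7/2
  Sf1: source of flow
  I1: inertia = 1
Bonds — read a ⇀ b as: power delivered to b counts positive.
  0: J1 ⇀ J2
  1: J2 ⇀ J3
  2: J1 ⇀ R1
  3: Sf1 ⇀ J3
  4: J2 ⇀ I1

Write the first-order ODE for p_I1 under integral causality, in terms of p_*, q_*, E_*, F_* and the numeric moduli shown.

dp_I1/dt = -7*F_Sf1/2 - 7*p_I1/2

b3 →Sf1  (Sf1 (Sf) sets flow on bond)
b1 →J3  (J3 flow already set via bond 3)
b4 →I1  (I1: I, integral causality)
b0 →J2  (only one effort-in slot at J2)
b2 →J1  (J1 flow already set via bond 0)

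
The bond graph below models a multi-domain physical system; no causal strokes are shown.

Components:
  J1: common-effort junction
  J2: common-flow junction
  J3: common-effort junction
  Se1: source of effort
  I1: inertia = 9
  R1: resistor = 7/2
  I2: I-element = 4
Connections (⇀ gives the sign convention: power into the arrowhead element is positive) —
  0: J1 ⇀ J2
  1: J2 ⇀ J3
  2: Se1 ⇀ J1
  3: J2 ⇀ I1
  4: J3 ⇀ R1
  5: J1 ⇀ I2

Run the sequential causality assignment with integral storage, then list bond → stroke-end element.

β0 |J2
β1 |J2
β2 |J1
β3 |I1
β4 |J3
β5 |I2

b2 |J1  (source Se1 imposes e)
b0 |J2  (J1: bond 2 brought effort, rest push out)
b5 |I2  (0-jn J1 has e-setter on 2)
b3 |I1  (I1: I, integral causality)
b1 |J2  (J2: bond 3 brought flow, rest push out)
b4 |J3  (closing 0-jn rule on J3)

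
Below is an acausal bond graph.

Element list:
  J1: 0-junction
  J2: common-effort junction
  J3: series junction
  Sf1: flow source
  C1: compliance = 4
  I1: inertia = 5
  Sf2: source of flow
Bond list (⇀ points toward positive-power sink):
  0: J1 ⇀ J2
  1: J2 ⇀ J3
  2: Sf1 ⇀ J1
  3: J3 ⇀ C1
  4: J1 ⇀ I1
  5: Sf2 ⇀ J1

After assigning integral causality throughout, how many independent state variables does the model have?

2  (C1, I1 all integral)

bond 2 stroke at Sf1  (source Sf1 imposes f)
bond 5 stroke at Sf2  (Sf2: flow source, stroke at near end)
bond 3 stroke at J3  (C1: C, integral causality)
bond 1 stroke at J2  (J3: last free bond brings flow in)
bond 0 stroke at J1  (0-jn J2 has e-setter on 1)
bond 4 stroke at I1  (J1 effort already set via bond 0)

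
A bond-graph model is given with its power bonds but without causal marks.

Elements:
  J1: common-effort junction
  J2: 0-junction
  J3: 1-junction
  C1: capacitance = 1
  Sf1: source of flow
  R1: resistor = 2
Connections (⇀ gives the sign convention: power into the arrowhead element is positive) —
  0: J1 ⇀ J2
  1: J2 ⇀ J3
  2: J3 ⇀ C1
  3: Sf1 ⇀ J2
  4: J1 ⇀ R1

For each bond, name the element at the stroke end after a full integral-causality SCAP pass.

#3 →Sf1  (Sf1: flow source, stroke at near end)
#2 →J3  (prefer integral on C1)
#1 →J2  (closing 1-jn rule on J3)
#0 →J1  (0-jn J2 has e-setter on 1)
#4 →R1  (0-jn J1 has e-setter on 0)

#0 stroke at J1
#1 stroke at J2
#2 stroke at J3
#3 stroke at Sf1
#4 stroke at R1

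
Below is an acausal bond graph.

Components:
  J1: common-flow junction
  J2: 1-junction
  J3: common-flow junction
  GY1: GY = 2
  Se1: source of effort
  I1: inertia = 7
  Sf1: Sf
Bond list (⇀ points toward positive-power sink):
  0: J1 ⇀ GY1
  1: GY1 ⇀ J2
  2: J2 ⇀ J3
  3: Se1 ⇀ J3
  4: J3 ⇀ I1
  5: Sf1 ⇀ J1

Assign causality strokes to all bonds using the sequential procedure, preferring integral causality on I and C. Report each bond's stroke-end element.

b0 →J1
b1 →J2
b2 →J3
b3 →J3
b4 →I1
b5 →Sf1

#3 |J3  (source Se1 imposes e)
#5 |Sf1  (Sf1 (Sf) sets flow on bond)
#0 |J1  (1-jn J1 has f-setter on 5)
#1 |J2  (GY1: gyrator matches bond 0)
#2 |J3  (J2 needs exactly one f-in)
#4 |I1  (J3: last free bond brings flow in)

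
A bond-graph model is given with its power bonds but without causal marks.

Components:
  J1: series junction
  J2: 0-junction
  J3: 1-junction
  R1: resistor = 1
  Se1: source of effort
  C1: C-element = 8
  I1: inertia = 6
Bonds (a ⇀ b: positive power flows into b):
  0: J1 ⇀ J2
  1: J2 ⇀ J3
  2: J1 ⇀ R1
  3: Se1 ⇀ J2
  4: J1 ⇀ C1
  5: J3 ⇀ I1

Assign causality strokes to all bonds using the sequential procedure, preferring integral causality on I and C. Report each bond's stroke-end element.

b0 →J1
b1 →J3
b2 →R1
b3 →J2
b4 →J1
b5 →I1

#3 |J2  (Se1 fixes effort; stroke away)
#0 |J1  (common-e at J2 fixed by 3)
#1 |J3  (0-jn J2 has e-setter on 3)
#5 |I1  (J3 needs exactly one f-in)
#4 |J1  (C1: C, integral causality)
#2 |R1  (J1 needs exactly one f-in)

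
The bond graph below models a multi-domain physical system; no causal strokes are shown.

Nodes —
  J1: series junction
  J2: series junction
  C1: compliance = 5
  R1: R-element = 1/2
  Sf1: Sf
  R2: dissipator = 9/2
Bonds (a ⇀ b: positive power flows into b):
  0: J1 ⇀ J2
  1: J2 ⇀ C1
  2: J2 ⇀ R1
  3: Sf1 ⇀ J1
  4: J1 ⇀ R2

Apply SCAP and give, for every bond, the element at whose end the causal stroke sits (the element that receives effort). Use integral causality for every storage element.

β3 stroke→Sf1  (Sf1: flow source, stroke at near end)
β0 stroke→J1  (J1 flow already set via bond 3)
β4 stroke→J1  (common-f at J1 fixed by 3)
β1 stroke→J2  (J2: bond 0 brought flow, rest push out)
β2 stroke→J2  (J2: bond 0 brought flow, rest push out)

b0 |J1
b1 |J2
b2 |J2
b3 |Sf1
b4 |J1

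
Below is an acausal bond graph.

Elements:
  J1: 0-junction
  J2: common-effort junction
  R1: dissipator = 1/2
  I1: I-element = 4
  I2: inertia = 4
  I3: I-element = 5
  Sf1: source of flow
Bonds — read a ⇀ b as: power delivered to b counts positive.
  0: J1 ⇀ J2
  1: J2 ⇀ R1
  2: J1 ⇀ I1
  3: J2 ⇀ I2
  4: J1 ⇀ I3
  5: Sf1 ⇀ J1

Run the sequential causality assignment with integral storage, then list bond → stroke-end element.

bond 0 stroke→J1
bond 1 stroke→J2
bond 2 stroke→I1
bond 3 stroke→I2
bond 4 stroke→I3
bond 5 stroke→Sf1

b5 stroke→Sf1  (Sf1 (Sf) sets flow on bond)
b2 stroke→I1  (prefer integral on I1)
b3 stroke→I2  (I2: I, integral causality)
b4 stroke→I3  (I3 outputs flow p/I3)
b0 stroke→J1  (J1 needs exactly one e-in)
b1 stroke→J2  (closing 0-jn rule on J2)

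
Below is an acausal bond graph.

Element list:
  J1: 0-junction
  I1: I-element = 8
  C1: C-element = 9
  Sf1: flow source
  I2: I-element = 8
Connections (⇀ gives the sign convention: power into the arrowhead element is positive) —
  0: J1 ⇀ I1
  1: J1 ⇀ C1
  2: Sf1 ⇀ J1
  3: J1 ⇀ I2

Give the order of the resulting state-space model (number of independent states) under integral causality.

3  (C1, I1, I2 all integral)

β2 stroke→Sf1  (Sf1 (Sf) sets flow on bond)
β0 stroke→I1  (I1 outputs flow p/I1)
β1 stroke→J1  (C1 integral (e out))
β3 stroke→I2  (J1: bond 1 brought effort, rest push out)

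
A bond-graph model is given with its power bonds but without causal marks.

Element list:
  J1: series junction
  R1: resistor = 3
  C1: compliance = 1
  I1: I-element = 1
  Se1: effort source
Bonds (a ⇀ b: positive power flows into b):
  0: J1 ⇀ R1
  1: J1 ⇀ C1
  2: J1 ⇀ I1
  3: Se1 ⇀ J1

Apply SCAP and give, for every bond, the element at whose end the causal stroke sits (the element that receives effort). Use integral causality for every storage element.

bond 3 |J1  (Se1 fixes effort; stroke away)
bond 1 |J1  (C1 integral (e out))
bond 2 |I1  (I1: I, integral causality)
bond 0 |J1  (1-jn J1 has f-setter on 2)

β0 stroke→J1
β1 stroke→J1
β2 stroke→I1
β3 stroke→J1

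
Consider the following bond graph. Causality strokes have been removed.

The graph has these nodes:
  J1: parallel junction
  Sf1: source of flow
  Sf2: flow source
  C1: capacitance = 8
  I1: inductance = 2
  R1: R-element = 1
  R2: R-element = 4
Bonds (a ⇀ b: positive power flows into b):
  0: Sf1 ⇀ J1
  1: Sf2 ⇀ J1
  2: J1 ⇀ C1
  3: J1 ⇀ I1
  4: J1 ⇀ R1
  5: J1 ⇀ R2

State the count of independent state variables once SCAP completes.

2  (C1, I1 all integral)

bond 0 →Sf1  (Sf1 fixes flow; stroke at Sf1)
bond 1 →Sf2  (Sf2: flow source, stroke at near end)
bond 2 →J1  (prefer integral on C1)
bond 3 →I1  (0-jn J1 has e-setter on 2)
bond 4 →R1  (J1 effort already set via bond 2)
bond 5 →R2  (J1 effort already set via bond 2)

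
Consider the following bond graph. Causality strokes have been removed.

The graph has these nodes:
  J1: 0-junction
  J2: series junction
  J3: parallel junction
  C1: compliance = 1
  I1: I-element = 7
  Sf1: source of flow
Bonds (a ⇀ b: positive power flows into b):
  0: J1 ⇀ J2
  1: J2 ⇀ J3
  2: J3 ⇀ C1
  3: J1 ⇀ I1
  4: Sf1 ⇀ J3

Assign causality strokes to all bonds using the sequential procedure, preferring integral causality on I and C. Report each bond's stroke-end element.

β0 stroke at J1
β1 stroke at J2
β2 stroke at J3
β3 stroke at I1
β4 stroke at Sf1

#4 |Sf1  (Sf1 (Sf) sets flow on bond)
#2 |J3  (C1: C, integral causality)
#1 |J2  (J3 effort already set via bond 2)
#0 |J1  (J2 needs exactly one f-in)
#3 |I1  (J1 effort already set via bond 0)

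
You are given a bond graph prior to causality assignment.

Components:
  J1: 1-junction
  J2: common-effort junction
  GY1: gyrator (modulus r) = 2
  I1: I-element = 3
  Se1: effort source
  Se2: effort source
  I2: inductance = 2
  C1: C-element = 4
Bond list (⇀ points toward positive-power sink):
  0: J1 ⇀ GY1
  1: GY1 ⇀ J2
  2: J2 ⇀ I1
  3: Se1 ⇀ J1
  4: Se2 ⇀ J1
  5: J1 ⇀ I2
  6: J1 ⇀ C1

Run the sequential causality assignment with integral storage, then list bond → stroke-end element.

β0 →J1
β1 →J2
β2 →I1
β3 →J1
β4 →J1
β5 →I2
β6 →J1

#3 →J1  (source Se1 imposes e)
#4 →J1  (Se2 (Se) sets effort on bond)
#2 →I1  (I1 outputs flow p/I1)
#1 →J2  (closing 0-jn rule on J2)
#0 →J1  (GY GY1: same side as bond 1)
#5 →I2  (prefer integral on I2)
#6 →J1  (common-f at J1 fixed by 5)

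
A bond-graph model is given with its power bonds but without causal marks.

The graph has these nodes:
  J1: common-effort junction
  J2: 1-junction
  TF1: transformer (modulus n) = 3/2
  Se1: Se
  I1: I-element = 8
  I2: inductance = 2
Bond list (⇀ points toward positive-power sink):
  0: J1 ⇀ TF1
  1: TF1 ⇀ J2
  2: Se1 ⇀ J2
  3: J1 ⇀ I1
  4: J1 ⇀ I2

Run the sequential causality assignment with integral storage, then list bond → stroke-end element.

bond 0 stroke→J1
bond 1 stroke→TF1
bond 2 stroke→J2
bond 3 stroke→I1
bond 4 stroke→I2

b2 |J2  (Se1: effort source, stroke at far end)
b1 |TF1  (closing 1-jn rule on J2)
b0 |J1  (TF1 one-in-one-out from 1)
b3 |I1  (J1 effort already set via bond 0)
b4 |I2  (common-e at J1 fixed by 0)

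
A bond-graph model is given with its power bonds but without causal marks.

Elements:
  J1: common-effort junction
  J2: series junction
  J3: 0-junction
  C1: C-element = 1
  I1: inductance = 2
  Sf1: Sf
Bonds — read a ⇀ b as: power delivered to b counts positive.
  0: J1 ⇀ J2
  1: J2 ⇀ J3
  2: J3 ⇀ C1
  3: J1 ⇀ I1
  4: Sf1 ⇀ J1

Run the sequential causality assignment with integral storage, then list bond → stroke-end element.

β4 |Sf1  (Sf1: flow source, stroke at near end)
β2 |J3  (C1 integral (e out))
β1 |J2  (0-jn J3 has e-setter on 2)
β0 |J1  (J2 needs exactly one f-in)
β3 |I1  (common-e at J1 fixed by 0)

#0 stroke→J1
#1 stroke→J2
#2 stroke→J3
#3 stroke→I1
#4 stroke→Sf1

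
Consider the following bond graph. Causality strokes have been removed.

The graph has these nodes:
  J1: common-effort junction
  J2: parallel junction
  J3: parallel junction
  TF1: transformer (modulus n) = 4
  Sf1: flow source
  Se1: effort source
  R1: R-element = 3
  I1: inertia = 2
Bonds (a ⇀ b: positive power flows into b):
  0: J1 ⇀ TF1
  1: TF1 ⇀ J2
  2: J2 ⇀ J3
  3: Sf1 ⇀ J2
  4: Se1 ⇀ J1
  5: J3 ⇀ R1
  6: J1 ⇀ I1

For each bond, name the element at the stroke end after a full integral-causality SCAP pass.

#3 |Sf1  (source Sf1 imposes f)
#4 |J1  (source Se1 imposes e)
#0 |TF1  (common-e at J1 fixed by 4)
#6 |I1  (common-e at J1 fixed by 4)
#1 |J2  (through TF1, causality passes straight; one stroke at TF1)
#2 |J3  (common-e at J2 fixed by 1)
#5 |R1  (J3 effort already set via bond 2)

#0 stroke at TF1
#1 stroke at J2
#2 stroke at J3
#3 stroke at Sf1
#4 stroke at J1
#5 stroke at R1
#6 stroke at I1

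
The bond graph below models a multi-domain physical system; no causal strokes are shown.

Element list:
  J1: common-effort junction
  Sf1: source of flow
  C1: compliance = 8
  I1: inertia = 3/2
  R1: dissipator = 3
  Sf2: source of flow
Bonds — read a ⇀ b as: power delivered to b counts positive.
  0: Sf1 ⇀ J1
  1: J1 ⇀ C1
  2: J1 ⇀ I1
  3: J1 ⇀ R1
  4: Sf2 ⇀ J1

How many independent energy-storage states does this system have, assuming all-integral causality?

2  (C1, I1 all integral)

bond 0 stroke at Sf1  (source Sf1 imposes f)
bond 4 stroke at Sf2  (Sf2: flow source, stroke at near end)
bond 1 stroke at J1  (C1 integral (e out))
bond 2 stroke at I1  (J1: bond 1 brought effort, rest push out)
bond 3 stroke at R1  (0-jn J1 has e-setter on 1)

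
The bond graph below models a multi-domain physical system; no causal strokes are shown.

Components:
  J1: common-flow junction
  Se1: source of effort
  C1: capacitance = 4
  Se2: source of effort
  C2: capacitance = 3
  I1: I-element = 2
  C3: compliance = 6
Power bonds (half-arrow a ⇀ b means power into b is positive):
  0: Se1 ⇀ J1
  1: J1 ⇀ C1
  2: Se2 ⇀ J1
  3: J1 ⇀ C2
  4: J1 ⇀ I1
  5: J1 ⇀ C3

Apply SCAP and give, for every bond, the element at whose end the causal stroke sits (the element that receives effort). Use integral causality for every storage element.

β0 →J1
β1 →J1
β2 →J1
β3 →J1
β4 →I1
β5 →J1

#0 stroke at J1  (Se1: effort source, stroke at far end)
#2 stroke at J1  (Se2 (Se) sets effort on bond)
#1 stroke at J1  (prefer integral on C1)
#3 stroke at J1  (prefer integral on C2)
#4 stroke at I1  (I1 integral (f out))
#5 stroke at J1  (common-f at J1 fixed by 4)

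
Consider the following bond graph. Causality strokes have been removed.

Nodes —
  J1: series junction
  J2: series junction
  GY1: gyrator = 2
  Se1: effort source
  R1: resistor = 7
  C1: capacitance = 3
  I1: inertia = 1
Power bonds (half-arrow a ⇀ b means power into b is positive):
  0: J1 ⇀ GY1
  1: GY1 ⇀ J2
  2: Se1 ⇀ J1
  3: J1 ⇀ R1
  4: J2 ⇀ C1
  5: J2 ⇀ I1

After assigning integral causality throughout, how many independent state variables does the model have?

bond 2 stroke at J1  (Se1 (Se) sets effort on bond)
bond 4 stroke at J2  (prefer integral on C1)
bond 5 stroke at I1  (I1 outputs flow p/I1)
bond 1 stroke at J2  (common-f at J2 fixed by 5)
bond 0 stroke at J1  (through GY1, causality inverts; strokes same side of GY1)
bond 3 stroke at R1  (J1: last free bond brings flow in)

2  (C1, I1 all integral)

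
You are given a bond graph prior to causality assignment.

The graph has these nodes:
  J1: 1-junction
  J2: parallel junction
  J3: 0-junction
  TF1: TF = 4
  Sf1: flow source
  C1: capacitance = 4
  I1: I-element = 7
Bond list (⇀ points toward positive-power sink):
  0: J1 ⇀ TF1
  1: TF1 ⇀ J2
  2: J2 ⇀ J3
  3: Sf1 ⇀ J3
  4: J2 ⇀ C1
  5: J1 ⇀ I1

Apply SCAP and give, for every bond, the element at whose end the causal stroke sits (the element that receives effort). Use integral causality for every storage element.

#3 →Sf1  (Sf1: flow source, stroke at near end)
#2 →J3  (only one effort-in slot at J3)
#4 →J2  (C1: C, integral causality)
#1 →TF1  (common-e at J2 fixed by 4)
#0 →J1  (TF1 one-in-one-out from 1)
#5 →I1  (J1: last free bond brings flow in)

β0 stroke at J1
β1 stroke at TF1
β2 stroke at J3
β3 stroke at Sf1
β4 stroke at J2
β5 stroke at I1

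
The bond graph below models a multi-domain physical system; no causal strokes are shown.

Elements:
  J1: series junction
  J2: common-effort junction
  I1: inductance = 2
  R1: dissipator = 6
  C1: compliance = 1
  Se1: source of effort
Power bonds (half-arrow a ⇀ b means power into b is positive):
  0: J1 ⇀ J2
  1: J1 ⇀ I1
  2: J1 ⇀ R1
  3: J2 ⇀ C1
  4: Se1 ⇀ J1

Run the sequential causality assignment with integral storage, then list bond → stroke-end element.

β4 →J1  (Se1 fixes effort; stroke away)
β1 →I1  (I1 integral (f out))
β0 →J1  (1-jn J1 has f-setter on 1)
β2 →J1  (common-f at J1 fixed by 1)
β3 →J2  (J2: last free bond brings effort in)

#0 |J1
#1 |I1
#2 |J1
#3 |J2
#4 |J1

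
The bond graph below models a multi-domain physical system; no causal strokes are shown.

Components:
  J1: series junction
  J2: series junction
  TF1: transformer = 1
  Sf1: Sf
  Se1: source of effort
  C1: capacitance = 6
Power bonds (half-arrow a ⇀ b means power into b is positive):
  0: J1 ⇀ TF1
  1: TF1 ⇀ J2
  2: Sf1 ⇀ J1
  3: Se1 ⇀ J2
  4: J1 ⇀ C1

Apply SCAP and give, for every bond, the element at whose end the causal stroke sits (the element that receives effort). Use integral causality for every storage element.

β2 stroke→Sf1  (Sf1 (Sf) sets flow on bond)
β3 stroke→J2  (source Se1 imposes e)
β0 stroke→J1  (J1: bond 2 brought flow, rest push out)
β4 stroke→J1  (1-jn J1 has f-setter on 2)
β1 stroke→TF1  (J2 needs exactly one f-in)

β0 →J1
β1 →TF1
β2 →Sf1
β3 →J2
β4 →J1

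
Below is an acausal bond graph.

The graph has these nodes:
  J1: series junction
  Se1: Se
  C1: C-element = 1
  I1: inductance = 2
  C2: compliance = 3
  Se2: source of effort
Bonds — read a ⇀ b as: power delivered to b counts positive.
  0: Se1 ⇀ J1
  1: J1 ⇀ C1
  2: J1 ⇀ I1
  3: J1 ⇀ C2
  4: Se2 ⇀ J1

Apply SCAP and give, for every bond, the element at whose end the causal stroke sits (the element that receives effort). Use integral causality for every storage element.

bond 0 →J1  (source Se1 imposes e)
bond 4 →J1  (source Se2 imposes e)
bond 1 →J1  (C1 integral (e out))
bond 2 →I1  (prefer integral on I1)
bond 3 →J1  (J1 flow already set via bond 2)

β0 |J1
β1 |J1
β2 |I1
β3 |J1
β4 |J1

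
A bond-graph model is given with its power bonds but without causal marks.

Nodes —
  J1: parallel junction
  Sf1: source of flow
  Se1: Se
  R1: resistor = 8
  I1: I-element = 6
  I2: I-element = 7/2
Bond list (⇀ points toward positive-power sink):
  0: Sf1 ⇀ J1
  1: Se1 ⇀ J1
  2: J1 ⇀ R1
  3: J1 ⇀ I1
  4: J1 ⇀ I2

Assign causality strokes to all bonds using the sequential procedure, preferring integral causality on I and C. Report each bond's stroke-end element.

#0 |Sf1
#1 |J1
#2 |R1
#3 |I1
#4 |I2

bond 0 stroke at Sf1  (Sf1: flow source, stroke at near end)
bond 1 stroke at J1  (source Se1 imposes e)
bond 2 stroke at R1  (common-e at J1 fixed by 1)
bond 3 stroke at I1  (common-e at J1 fixed by 1)
bond 4 stroke at I2  (common-e at J1 fixed by 1)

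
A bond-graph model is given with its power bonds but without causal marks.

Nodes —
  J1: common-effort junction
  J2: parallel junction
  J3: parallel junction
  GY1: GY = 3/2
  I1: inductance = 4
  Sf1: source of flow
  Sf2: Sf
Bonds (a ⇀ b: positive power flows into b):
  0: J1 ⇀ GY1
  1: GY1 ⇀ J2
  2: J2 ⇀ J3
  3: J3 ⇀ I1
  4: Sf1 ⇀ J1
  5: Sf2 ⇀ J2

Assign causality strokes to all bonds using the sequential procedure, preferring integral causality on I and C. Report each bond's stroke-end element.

β0 stroke at J1
β1 stroke at J2
β2 stroke at J3
β3 stroke at I1
β4 stroke at Sf1
β5 stroke at Sf2

#4 →Sf1  (Sf1: flow source, stroke at near end)
#5 →Sf2  (Sf2: flow source, stroke at near end)
#0 →J1  (closing 0-jn rule on J1)
#1 →J2  (GY1 both-in/both-out from 0)
#2 →J3  (J2: bond 1 brought effort, rest push out)
#3 →I1  (common-e at J3 fixed by 2)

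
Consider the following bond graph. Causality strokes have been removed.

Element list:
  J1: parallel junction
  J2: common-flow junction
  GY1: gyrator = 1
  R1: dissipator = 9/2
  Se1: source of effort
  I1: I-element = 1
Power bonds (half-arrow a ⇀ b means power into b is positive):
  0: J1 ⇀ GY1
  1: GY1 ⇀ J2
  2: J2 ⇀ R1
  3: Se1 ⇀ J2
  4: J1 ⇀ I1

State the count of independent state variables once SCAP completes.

1  (I1 all integral)

bond 3 →J2  (Se1 fixes effort; stroke away)
bond 4 →I1  (I1 integral (f out))
bond 0 →J1  (J1: last free bond brings effort in)
bond 1 →J2  (GY GY1: same side as bond 0)
bond 2 →R1  (only one flow-in slot at J2)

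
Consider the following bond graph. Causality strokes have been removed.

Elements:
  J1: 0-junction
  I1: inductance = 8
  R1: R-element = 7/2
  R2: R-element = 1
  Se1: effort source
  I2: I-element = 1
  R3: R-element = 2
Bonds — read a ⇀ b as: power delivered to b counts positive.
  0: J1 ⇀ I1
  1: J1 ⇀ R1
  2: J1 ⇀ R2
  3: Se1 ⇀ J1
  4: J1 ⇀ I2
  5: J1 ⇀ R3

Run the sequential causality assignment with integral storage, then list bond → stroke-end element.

bond 0 stroke at I1
bond 1 stroke at R1
bond 2 stroke at R2
bond 3 stroke at J1
bond 4 stroke at I2
bond 5 stroke at R3

β3 stroke→J1  (source Se1 imposes e)
β0 stroke→I1  (J1: bond 3 brought effort, rest push out)
β1 stroke→R1  (J1: bond 3 brought effort, rest push out)
β2 stroke→R2  (J1: bond 3 brought effort, rest push out)
β4 stroke→I2  (common-e at J1 fixed by 3)
β5 stroke→R3  (common-e at J1 fixed by 3)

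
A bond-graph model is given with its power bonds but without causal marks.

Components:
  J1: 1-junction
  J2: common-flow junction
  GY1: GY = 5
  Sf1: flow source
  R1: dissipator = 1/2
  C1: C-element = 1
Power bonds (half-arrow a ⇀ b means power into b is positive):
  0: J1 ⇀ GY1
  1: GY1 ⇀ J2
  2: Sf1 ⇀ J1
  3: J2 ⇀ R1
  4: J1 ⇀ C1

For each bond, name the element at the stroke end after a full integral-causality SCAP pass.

b2 stroke at Sf1  (Sf1 (Sf) sets flow on bond)
b0 stroke at J1  (J1: bond 2 brought flow, rest push out)
b4 stroke at J1  (common-f at J1 fixed by 2)
b1 stroke at J2  (GY1 both-in/both-out from 0)
b3 stroke at R1  (J2: last free bond brings flow in)

bond 0 →J1
bond 1 →J2
bond 2 →Sf1
bond 3 →R1
bond 4 →J1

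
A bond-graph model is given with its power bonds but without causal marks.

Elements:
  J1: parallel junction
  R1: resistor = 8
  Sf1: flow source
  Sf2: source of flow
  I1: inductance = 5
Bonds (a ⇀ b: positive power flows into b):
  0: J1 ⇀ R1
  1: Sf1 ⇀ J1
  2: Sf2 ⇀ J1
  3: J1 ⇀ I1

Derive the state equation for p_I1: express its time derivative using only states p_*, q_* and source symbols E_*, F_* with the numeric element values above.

#1 stroke→Sf1  (Sf1: flow source, stroke at near end)
#2 stroke→Sf2  (Sf2 (Sf) sets flow on bond)
#3 stroke→I1  (I1: I, integral causality)
#0 stroke→J1  (J1: last free bond brings effort in)

dp_I1/dt = 8*F_Sf1 + 8*F_Sf2 - 8*p_I1/5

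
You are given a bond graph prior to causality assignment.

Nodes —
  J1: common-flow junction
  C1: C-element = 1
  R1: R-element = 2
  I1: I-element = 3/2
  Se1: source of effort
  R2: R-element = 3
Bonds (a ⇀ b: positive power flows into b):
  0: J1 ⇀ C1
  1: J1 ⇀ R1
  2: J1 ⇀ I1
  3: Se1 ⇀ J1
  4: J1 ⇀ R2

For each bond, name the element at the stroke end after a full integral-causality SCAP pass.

bond 3 →J1  (Se1 fixes effort; stroke away)
bond 0 →J1  (C1: C, integral causality)
bond 2 →I1  (I1: I, integral causality)
bond 1 →J1  (J1 flow already set via bond 2)
bond 4 →J1  (common-f at J1 fixed by 2)

β0 |J1
β1 |J1
β2 |I1
β3 |J1
β4 |J1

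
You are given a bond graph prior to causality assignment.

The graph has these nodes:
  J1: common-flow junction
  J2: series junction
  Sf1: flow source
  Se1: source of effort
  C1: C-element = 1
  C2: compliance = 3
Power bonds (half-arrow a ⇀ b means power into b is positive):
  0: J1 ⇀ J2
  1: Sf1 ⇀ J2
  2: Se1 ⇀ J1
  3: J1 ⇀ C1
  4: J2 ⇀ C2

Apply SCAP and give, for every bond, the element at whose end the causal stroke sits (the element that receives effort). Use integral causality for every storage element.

#0 stroke→J2
#1 stroke→Sf1
#2 stroke→J1
#3 stroke→J1
#4 stroke→J2

#1 |Sf1  (Sf1: flow source, stroke at near end)
#2 |J1  (Se1 (Se) sets effort on bond)
#0 |J2  (1-jn J2 has f-setter on 1)
#4 |J2  (J2: bond 1 brought flow, rest push out)
#3 |J1  (J1: bond 0 brought flow, rest push out)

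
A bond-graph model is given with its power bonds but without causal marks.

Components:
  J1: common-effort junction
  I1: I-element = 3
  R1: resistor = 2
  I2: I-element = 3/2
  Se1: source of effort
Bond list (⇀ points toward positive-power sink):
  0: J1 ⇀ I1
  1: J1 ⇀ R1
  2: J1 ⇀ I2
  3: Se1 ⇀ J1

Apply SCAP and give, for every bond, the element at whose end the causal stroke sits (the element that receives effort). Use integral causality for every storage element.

#3 |J1  (source Se1 imposes e)
#0 |I1  (J1: bond 3 brought effort, rest push out)
#1 |R1  (J1: bond 3 brought effort, rest push out)
#2 |I2  (J1 effort already set via bond 3)

b0 stroke→I1
b1 stroke→R1
b2 stroke→I2
b3 stroke→J1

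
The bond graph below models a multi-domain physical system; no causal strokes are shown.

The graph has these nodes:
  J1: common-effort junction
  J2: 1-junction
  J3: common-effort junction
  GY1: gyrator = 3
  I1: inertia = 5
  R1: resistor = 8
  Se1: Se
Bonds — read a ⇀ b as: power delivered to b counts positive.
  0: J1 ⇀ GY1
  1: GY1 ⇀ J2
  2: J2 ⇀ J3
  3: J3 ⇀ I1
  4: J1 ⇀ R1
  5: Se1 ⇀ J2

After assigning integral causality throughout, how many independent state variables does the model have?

β5 stroke→J2  (Se1 (Se) sets effort on bond)
β3 stroke→I1  (I1: I, integral causality)
β2 stroke→J3  (J3 needs exactly one e-in)
β1 stroke→J2  (1-jn J2 has f-setter on 2)
β0 stroke→J1  (GY1: gyrator matches bond 1)
β4 stroke→R1  (0-jn J1 has e-setter on 0)

1  (I1 all integral)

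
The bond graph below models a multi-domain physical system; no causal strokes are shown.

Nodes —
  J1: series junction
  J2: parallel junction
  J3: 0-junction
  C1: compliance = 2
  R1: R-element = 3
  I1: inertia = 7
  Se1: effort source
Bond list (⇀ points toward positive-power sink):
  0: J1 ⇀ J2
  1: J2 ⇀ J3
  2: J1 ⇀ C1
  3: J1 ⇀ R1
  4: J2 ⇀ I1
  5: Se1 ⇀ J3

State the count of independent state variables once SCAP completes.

2  (C1, I1 all integral)

#5 stroke→J3  (Se1 (Se) sets effort on bond)
#1 stroke→J2  (common-e at J3 fixed by 5)
#0 stroke→J1  (J2: bond 1 brought effort, rest push out)
#4 stroke→I1  (J2: bond 1 brought effort, rest push out)
#2 stroke→J1  (prefer integral on C1)
#3 stroke→R1  (J1: last free bond brings flow in)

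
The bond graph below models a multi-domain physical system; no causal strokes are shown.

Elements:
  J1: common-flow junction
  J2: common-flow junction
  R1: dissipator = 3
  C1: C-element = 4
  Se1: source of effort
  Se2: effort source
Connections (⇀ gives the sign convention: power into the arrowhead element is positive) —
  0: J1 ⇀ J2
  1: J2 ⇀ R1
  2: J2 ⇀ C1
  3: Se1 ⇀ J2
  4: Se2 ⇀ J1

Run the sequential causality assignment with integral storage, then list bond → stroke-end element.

b3 stroke→J2  (Se1: effort source, stroke at far end)
b4 stroke→J1  (source Se2 imposes e)
b0 stroke→J2  (J1: last free bond brings flow in)
b2 stroke→J2  (C1 outputs effort q/C1)
b1 stroke→R1  (J2: last free bond brings flow in)

#0 |J2
#1 |R1
#2 |J2
#3 |J2
#4 |J1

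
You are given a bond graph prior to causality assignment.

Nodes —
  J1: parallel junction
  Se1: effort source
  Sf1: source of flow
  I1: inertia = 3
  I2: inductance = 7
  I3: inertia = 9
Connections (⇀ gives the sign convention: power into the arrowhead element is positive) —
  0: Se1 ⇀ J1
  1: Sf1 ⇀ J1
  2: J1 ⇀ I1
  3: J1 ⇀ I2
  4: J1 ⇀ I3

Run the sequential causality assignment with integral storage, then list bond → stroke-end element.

bond 0 stroke→J1  (Se1: effort source, stroke at far end)
bond 1 stroke→Sf1  (Sf1: flow source, stroke at near end)
bond 2 stroke→I1  (J1 effort already set via bond 0)
bond 3 stroke→I2  (common-e at J1 fixed by 0)
bond 4 stroke→I3  (J1 effort already set via bond 0)

bond 0 stroke at J1
bond 1 stroke at Sf1
bond 2 stroke at I1
bond 3 stroke at I2
bond 4 stroke at I3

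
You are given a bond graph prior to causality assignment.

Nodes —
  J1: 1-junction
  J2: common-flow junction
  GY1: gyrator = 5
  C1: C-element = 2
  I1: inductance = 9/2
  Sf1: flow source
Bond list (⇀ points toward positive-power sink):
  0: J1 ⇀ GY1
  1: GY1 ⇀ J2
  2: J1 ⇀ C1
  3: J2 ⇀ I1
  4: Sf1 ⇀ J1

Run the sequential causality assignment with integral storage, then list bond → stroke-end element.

#4 →Sf1  (Sf1 (Sf) sets flow on bond)
#0 →J1  (J1: bond 4 brought flow, rest push out)
#2 →J1  (J1 flow already set via bond 4)
#1 →J2  (GY1: gyrator matches bond 0)
#3 →I1  (closing 1-jn rule on J2)

b0 stroke at J1
b1 stroke at J2
b2 stroke at J1
b3 stroke at I1
b4 stroke at Sf1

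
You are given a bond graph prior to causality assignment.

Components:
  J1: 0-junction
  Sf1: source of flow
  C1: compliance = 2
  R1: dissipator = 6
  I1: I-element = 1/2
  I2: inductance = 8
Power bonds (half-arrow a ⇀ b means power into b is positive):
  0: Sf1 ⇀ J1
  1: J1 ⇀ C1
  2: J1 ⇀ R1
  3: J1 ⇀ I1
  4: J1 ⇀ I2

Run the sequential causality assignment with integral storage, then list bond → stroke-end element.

β0 stroke at Sf1
β1 stroke at J1
β2 stroke at R1
β3 stroke at I1
β4 stroke at I2

β0 stroke→Sf1  (Sf1: flow source, stroke at near end)
β1 stroke→J1  (C1: C, integral causality)
β2 stroke→R1  (J1 effort already set via bond 1)
β3 stroke→I1  (common-e at J1 fixed by 1)
β4 stroke→I2  (0-jn J1 has e-setter on 1)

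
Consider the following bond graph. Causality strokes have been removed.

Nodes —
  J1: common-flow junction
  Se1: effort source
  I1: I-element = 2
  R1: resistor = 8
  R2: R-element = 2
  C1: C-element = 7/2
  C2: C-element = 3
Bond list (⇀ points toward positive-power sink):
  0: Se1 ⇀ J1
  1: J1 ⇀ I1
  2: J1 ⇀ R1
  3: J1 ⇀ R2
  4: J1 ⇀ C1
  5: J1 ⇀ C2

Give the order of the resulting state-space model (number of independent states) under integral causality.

3  (C1, C2, I1 all integral)

bond 0 stroke at J1  (Se1 fixes effort; stroke away)
bond 1 stroke at I1  (I1 integral (f out))
bond 2 stroke at J1  (common-f at J1 fixed by 1)
bond 3 stroke at J1  (common-f at J1 fixed by 1)
bond 4 stroke at J1  (J1 flow already set via bond 1)
bond 5 stroke at J1  (J1 flow already set via bond 1)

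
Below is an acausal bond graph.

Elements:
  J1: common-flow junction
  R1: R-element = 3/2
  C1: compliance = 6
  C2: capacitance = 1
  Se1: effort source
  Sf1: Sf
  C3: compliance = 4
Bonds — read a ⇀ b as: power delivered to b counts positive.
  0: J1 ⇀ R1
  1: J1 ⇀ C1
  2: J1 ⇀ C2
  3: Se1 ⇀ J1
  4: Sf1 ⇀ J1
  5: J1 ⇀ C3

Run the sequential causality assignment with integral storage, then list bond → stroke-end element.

bond 0 |J1
bond 1 |J1
bond 2 |J1
bond 3 |J1
bond 4 |Sf1
bond 5 |J1

b3 stroke at J1  (Se1: effort source, stroke at far end)
b4 stroke at Sf1  (Sf1 fixes flow; stroke at Sf1)
b0 stroke at J1  (J1: bond 4 brought flow, rest push out)
b1 stroke at J1  (common-f at J1 fixed by 4)
b2 stroke at J1  (common-f at J1 fixed by 4)
b5 stroke at J1  (common-f at J1 fixed by 4)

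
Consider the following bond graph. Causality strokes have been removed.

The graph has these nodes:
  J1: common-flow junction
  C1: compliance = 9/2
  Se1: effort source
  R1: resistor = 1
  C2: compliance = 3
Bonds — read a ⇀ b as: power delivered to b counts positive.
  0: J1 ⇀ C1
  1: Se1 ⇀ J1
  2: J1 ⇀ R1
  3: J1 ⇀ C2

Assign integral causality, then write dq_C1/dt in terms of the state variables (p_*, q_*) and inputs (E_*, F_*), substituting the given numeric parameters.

b1 stroke→J1  (Se1 fixes effort; stroke away)
b0 stroke→J1  (C1 outputs effort q/C1)
b3 stroke→J1  (C2 integral (e out))
b2 stroke→R1  (only one flow-in slot at J1)

dq_C1/dt = E_Se1 - 2*q_C1/9 - q_C2/3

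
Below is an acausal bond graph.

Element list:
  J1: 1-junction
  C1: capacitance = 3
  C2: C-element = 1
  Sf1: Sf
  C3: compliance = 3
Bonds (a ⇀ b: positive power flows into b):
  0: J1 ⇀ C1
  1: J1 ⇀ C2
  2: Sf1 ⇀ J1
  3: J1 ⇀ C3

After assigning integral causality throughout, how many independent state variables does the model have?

3  (C1, C2, C3 all integral)

#2 stroke at Sf1  (Sf1: flow source, stroke at near end)
#0 stroke at J1  (common-f at J1 fixed by 2)
#1 stroke at J1  (J1: bond 2 brought flow, rest push out)
#3 stroke at J1  (J1 flow already set via bond 2)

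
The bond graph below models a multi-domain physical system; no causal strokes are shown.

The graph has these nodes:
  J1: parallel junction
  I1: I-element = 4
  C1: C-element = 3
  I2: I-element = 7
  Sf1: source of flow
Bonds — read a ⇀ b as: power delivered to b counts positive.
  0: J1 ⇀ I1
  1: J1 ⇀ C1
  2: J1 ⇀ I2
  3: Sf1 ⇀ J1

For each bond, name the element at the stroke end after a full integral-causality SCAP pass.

bond 0 stroke→I1
bond 1 stroke→J1
bond 2 stroke→I2
bond 3 stroke→Sf1

β3 |Sf1  (Sf1 (Sf) sets flow on bond)
β0 |I1  (I1 outputs flow p/I1)
β1 |J1  (C1 outputs effort q/C1)
β2 |I2  (common-e at J1 fixed by 1)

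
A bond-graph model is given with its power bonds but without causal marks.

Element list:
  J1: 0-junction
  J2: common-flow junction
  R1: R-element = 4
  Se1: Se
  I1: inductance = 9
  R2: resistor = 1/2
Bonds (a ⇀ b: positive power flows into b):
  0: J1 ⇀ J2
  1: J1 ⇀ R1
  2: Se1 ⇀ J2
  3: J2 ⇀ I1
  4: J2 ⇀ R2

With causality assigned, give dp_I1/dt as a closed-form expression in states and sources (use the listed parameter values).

dp_I1/dt = E_Se1 - p_I1/2

b2 →J2  (Se1 fixes effort; stroke away)
b3 →I1  (I1 integral (f out))
b0 →J2  (1-jn J2 has f-setter on 3)
b4 →J2  (common-f at J2 fixed by 3)
b1 →J1  (J1: last free bond brings effort in)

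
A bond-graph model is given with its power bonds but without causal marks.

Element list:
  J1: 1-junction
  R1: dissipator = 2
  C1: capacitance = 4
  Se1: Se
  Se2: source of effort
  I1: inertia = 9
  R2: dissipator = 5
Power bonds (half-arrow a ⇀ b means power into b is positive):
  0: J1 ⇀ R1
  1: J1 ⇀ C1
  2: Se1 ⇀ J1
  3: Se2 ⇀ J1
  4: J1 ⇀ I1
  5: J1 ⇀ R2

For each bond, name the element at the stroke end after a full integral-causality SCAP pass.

#2 |J1  (Se1 fixes effort; stroke away)
#3 |J1  (Se2 fixes effort; stroke away)
#1 |J1  (prefer integral on C1)
#4 |I1  (prefer integral on I1)
#0 |J1  (common-f at J1 fixed by 4)
#5 |J1  (1-jn J1 has f-setter on 4)

#0 |J1
#1 |J1
#2 |J1
#3 |J1
#4 |I1
#5 |J1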